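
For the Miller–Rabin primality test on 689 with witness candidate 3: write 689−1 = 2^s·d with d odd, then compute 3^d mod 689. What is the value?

432

689 − 1 = 688 = 2^4 · 43, so d = 43.
3^1 ≡ 3 (mod 689)
3^2 ≡ 3^2 = 9 ≡ 9 (mod 689)
3^4 ≡ 9^2 = 81 ≡ 81 (mod 689)
3^8 ≡ 81^2 = 6561 ≡ 360 (mod 689)
3^16 ≡ 360^2 = 129600 ≡ 68 (mod 689)
3^32 ≡ 68^2 = 4624 ≡ 490 (mod 689)
43 = 32 + 8 + 2 + 1 in binary powers of 2.
So 3^43 ≡ 490 · 360 · 9 · 3 ≡ 432 (mod 689).
Squaring chain: 432 → 594 → 68 → 490; never reaches −1, so base 3 is a Miller–Rabin witness that 689 is composite.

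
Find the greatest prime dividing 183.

183 = 3 · 61
61 is prime.
So 183 = 3 · 61; the largest prime factor is 61.

61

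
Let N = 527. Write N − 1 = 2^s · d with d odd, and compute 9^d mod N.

527 − 1 = 526 = 2^1 · 263, so d = 263.
9^1 ≡ 9 (mod 527)
9^2 ≡ 9^2 = 81 ≡ 81 (mod 527)
9^4 ≡ 81^2 = 6561 ≡ 237 (mod 527)
9^8 ≡ 237^2 = 56169 ≡ 307 (mod 527)
9^16 ≡ 307^2 = 94249 ≡ 443 (mod 527)
9^32 ≡ 443^2 = 196249 ≡ 205 (mod 527)
9^64 ≡ 205^2 = 42025 ≡ 392 (mod 527)
9^128 ≡ 392^2 = 153664 ≡ 307 (mod 527)
9^256 ≡ 307^2 = 94249 ≡ 443 (mod 527)
263 = 256 + 4 + 2 + 1 in binary powers of 2.
So 9^263 ≡ 443 · 237 · 81 · 9 ≡ 121 (mod 527).
Squaring chain: 121; never reaches −1, so base 9 is a Miller–Rabin witness that 527 is composite.

121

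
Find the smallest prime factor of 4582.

4582 is even: 2 divides it.

2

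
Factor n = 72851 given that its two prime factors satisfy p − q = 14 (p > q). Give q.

263

Since p = q + 14, we have 72851 = q(q + 14), so q² + 14q − 72851 = 0.
Discriminant: 14² + 4·72851 = 196 + 291404 = 291600; √291600 = 540.
q = (−14 + 540)/2 = 263, and p = q + 14 = 277.
Check: 263 · 277 = 72851.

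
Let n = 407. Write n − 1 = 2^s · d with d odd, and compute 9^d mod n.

256

407 − 1 = 406 = 2^1 · 203, so d = 203.
9^1 ≡ 9 (mod 407)
9^2 ≡ 9^2 = 81 ≡ 81 (mod 407)
9^4 ≡ 81^2 = 6561 ≡ 49 (mod 407)
9^8 ≡ 49^2 = 2401 ≡ 366 (mod 407)
9^16 ≡ 366^2 = 133956 ≡ 53 (mod 407)
9^32 ≡ 53^2 = 2809 ≡ 367 (mod 407)
9^64 ≡ 367^2 = 134689 ≡ 379 (mod 407)
9^128 ≡ 379^2 = 143641 ≡ 377 (mod 407)
203 = 128 + 64 + 8 + 2 + 1 in binary powers of 2.
So 9^203 ≡ 377 · 379 · 366 · 81 · 9 ≡ 256 (mod 407).
Squaring chain: 256; never reaches −1, so base 9 is a Miller–Rabin witness that 407 is composite.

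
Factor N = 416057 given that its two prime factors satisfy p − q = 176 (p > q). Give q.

563

Since p = q + 176, we have 416057 = q(q + 176), so q² + 176q − 416057 = 0.
Discriminant: 176² + 4·416057 = 30976 + 1664228 = 1695204; √1695204 = 1302.
q = (−176 + 1302)/2 = 563, and p = q + 176 = 739.
Check: 563 · 739 = 416057.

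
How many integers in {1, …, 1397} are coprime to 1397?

Factor: 1397 = 11 · 127.
φ(1397) = (11−1) · (127−1) = 10 · 126 = 1260.

1260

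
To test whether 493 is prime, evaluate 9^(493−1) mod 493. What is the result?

458

9^1 ≡ 9 (mod 493)
9^2 ≡ 9^2 = 81 ≡ 81 (mod 493)
9^4 ≡ 81^2 = 6561 ≡ 152 (mod 493)
9^8 ≡ 152^2 = 23104 ≡ 426 (mod 493)
9^16 ≡ 426^2 = 181476 ≡ 52 (mod 493)
9^32 ≡ 52^2 = 2704 ≡ 239 (mod 493)
9^64 ≡ 239^2 = 57121 ≡ 426 (mod 493)
9^128 ≡ 426^2 = 181476 ≡ 52 (mod 493)
9^256 ≡ 52^2 = 2704 ≡ 239 (mod 493)
492 = 256 + 128 + 64 + 32 + 8 + 4 in binary powers of 2.
So 9^492 ≡ 239 · 52 · 426 · 239 · 426 · 152 ≡ 458 (mod 493).
Since 458 ≠ 1, base 9 is a Fermat witness: 493 is composite.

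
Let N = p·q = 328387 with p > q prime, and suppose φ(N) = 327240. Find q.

541

φ(n) = (p−1)(q−1) = n − (p+q) + 1, so p + q = 328387 − 327240 + 1 = 1148.
p and q are the roots of t² − 1148t + 328387 = 0.
Discriminant: 1148² − 4·328387 = 1317904 − 1313548 = 4356; √4356 = 66.
q = (1148 − 66)/2 = 541, p = (1148 + 66)/2 = 607.
Check: 541 · 607 = 328387.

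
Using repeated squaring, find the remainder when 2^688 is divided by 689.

2^1 ≡ 2 (mod 689)
2^2 ≡ 2^2 = 4 ≡ 4 (mod 689)
2^4 ≡ 4^2 = 16 ≡ 16 (mod 689)
2^8 ≡ 16^2 = 256 ≡ 256 (mod 689)
2^16 ≡ 256^2 = 65536 ≡ 81 (mod 689)
2^32 ≡ 81^2 = 6561 ≡ 360 (mod 689)
2^64 ≡ 360^2 = 129600 ≡ 68 (mod 689)
2^128 ≡ 68^2 = 4624 ≡ 490 (mod 689)
2^256 ≡ 490^2 = 240100 ≡ 328 (mod 689)
2^512 ≡ 328^2 = 107584 ≡ 100 (mod 689)
688 = 512 + 128 + 32 + 16 in binary powers of 2.
So 2^688 ≡ 100 · 490 · 360 · 81 ≡ 68 (mod 689).
Since 68 ≠ 1, base 2 is a Fermat witness: 689 is composite.

68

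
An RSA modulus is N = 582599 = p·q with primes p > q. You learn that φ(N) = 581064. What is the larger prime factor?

853

φ(n) = (p−1)(q−1) = n − (p+q) + 1, so p + q = 582599 − 581064 + 1 = 1536.
p and q are the roots of t² − 1536t + 582599 = 0.
Discriminant: 1536² − 4·582599 = 2359296 − 2330396 = 28900; √28900 = 170.
q = (1536 − 170)/2 = 683, p = (1536 + 170)/2 = 853.
Check: 683 · 853 = 582599.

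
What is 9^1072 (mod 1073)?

194

9^1 ≡ 9 (mod 1073)
9^2 ≡ 9^2 = 81 ≡ 81 (mod 1073)
9^4 ≡ 81^2 = 6561 ≡ 123 (mod 1073)
9^8 ≡ 123^2 = 15129 ≡ 107 (mod 1073)
9^16 ≡ 107^2 = 11449 ≡ 719 (mod 1073)
9^32 ≡ 719^2 = 516961 ≡ 848 (mod 1073)
9^64 ≡ 848^2 = 719104 ≡ 194 (mod 1073)
9^128 ≡ 194^2 = 37636 ≡ 81 (mod 1073)
9^256 ≡ 81^2 = 6561 ≡ 123 (mod 1073)
9^512 ≡ 123^2 = 15129 ≡ 107 (mod 1073)
9^1024 ≡ 107^2 = 11449 ≡ 719 (mod 1073)
1072 = 1024 + 32 + 16 in binary powers of 2.
So 9^1072 ≡ 719 · 848 · 719 ≡ 194 (mod 1073).
Since 194 ≠ 1, base 9 is a Fermat witness: 1073 is composite.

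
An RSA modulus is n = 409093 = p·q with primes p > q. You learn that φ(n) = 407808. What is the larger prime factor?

φ(n) = (p−1)(q−1) = n − (p+q) + 1, so p + q = 409093 − 407808 + 1 = 1286.
p and q are the roots of t² − 1286t + 409093 = 0.
Discriminant: 1286² − 4·409093 = 1653796 − 1636372 = 17424; √17424 = 132.
q = (1286 − 132)/2 = 577, p = (1286 + 132)/2 = 709.
Check: 577 · 709 = 409093.

709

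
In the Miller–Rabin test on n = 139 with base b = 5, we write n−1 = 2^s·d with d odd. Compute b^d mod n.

139 − 1 = 138 = 2^1 · 69, so d = 69.
5^1 ≡ 5 (mod 139)
5^2 ≡ 5^2 = 25 ≡ 25 (mod 139)
5^4 ≡ 25^2 = 625 ≡ 69 (mod 139)
5^8 ≡ 69^2 = 4761 ≡ 35 (mod 139)
5^16 ≡ 35^2 = 1225 ≡ 113 (mod 139)
5^32 ≡ 113^2 = 12769 ≡ 120 (mod 139)
5^64 ≡ 120^2 = 14400 ≡ 83 (mod 139)
69 = 64 + 4 + 1 in binary powers of 2.
So 5^69 ≡ 83 · 69 · 5 ≡ 1 (mod 139).
Since 5^d ≡ 1 (mod 139), base 5 does not prove 139 composite.

1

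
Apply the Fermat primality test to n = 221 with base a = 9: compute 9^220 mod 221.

9^1 ≡ 9 (mod 221)
9^2 ≡ 9^2 = 81 ≡ 81 (mod 221)
9^4 ≡ 81^2 = 6561 ≡ 152 (mod 221)
9^8 ≡ 152^2 = 23104 ≡ 120 (mod 221)
9^16 ≡ 120^2 = 14400 ≡ 35 (mod 221)
9^32 ≡ 35^2 = 1225 ≡ 120 (mod 221)
9^64 ≡ 120^2 = 14400 ≡ 35 (mod 221)
9^128 ≡ 35^2 = 1225 ≡ 120 (mod 221)
220 = 128 + 64 + 16 + 8 + 4 in binary powers of 2.
So 9^220 ≡ 120 · 35 · 35 · 120 · 152 ≡ 152 (mod 221).
Since 152 ≠ 1, base 9 is a Fermat witness: 221 is composite.

152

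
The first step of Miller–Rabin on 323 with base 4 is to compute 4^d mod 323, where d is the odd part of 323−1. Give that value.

157

323 − 1 = 322 = 2^1 · 161, so d = 161.
4^1 ≡ 4 (mod 323)
4^2 ≡ 4^2 = 16 ≡ 16 (mod 323)
4^4 ≡ 16^2 = 256 ≡ 256 (mod 323)
4^8 ≡ 256^2 = 65536 ≡ 290 (mod 323)
4^16 ≡ 290^2 = 84100 ≡ 120 (mod 323)
4^32 ≡ 120^2 = 14400 ≡ 188 (mod 323)
4^64 ≡ 188^2 = 35344 ≡ 137 (mod 323)
4^128 ≡ 137^2 = 18769 ≡ 35 (mod 323)
161 = 128 + 32 + 1 in binary powers of 2.
So 4^161 ≡ 35 · 188 · 4 ≡ 157 (mod 323).
Squaring chain: 157; never reaches −1, so base 4 is a Miller–Rabin witness that 323 is composite.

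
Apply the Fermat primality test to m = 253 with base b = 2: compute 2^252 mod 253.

2^1 ≡ 2 (mod 253)
2^2 ≡ 2^2 = 4 ≡ 4 (mod 253)
2^4 ≡ 4^2 = 16 ≡ 16 (mod 253)
2^8 ≡ 16^2 = 256 ≡ 3 (mod 253)
2^16 ≡ 3^2 = 9 ≡ 9 (mod 253)
2^32 ≡ 9^2 = 81 ≡ 81 (mod 253)
2^64 ≡ 81^2 = 6561 ≡ 236 (mod 253)
2^128 ≡ 236^2 = 55696 ≡ 36 (mod 253)
252 = 128 + 64 + 32 + 16 + 8 + 4 in binary powers of 2.
So 2^252 ≡ 36 · 236 · 81 · 9 · 3 · 16 ≡ 81 (mod 253).
Since 81 ≠ 1, base 2 is a Fermat witness: 253 is composite.

81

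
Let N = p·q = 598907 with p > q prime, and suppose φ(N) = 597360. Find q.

761

φ(n) = (p−1)(q−1) = n − (p+q) + 1, so p + q = 598907 − 597360 + 1 = 1548.
p and q are the roots of t² − 1548t + 598907 = 0.
Discriminant: 1548² − 4·598907 = 2396304 − 2395628 = 676; √676 = 26.
q = (1548 − 26)/2 = 761, p = (1548 + 26)/2 = 787.
Check: 761 · 787 = 598907.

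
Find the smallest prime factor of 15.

15 is odd.
Digit sum 6, divisible by 3.

3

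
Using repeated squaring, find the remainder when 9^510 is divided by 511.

1

9^1 ≡ 9 (mod 511)
9^2 ≡ 9^2 = 81 ≡ 81 (mod 511)
9^4 ≡ 81^2 = 6561 ≡ 429 (mod 511)
9^8 ≡ 429^2 = 184041 ≡ 81 (mod 511)
9^16 ≡ 81^2 = 6561 ≡ 429 (mod 511)
9^32 ≡ 429^2 = 184041 ≡ 81 (mod 511)
9^64 ≡ 81^2 = 6561 ≡ 429 (mod 511)
9^128 ≡ 429^2 = 184041 ≡ 81 (mod 511)
9^256 ≡ 81^2 = 6561 ≡ 429 (mod 511)
510 = 256 + 128 + 64 + 32 + 16 + 8 + 4 + 2 in binary powers of 2.
So 9^510 ≡ 429 · 81 · 429 · 81 · 429 · 81 · 429 · 81 ≡ 1 (mod 511).
Since the result is 1, base 9 gives no evidence that 511 is composite.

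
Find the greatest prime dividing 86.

43

86 = 2 · 43
43 is prime.
So 86 = 2 · 43; the largest prime factor is 43.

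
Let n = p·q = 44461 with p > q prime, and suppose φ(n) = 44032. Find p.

φ(n) = (p−1)(q−1) = n − (p+q) + 1, so p + q = 44461 − 44032 + 1 = 430.
p and q are the roots of t² − 430t + 44461 = 0.
Discriminant: 430² − 4·44461 = 184900 − 177844 = 7056; √7056 = 84.
q = (430 − 84)/2 = 173, p = (430 + 84)/2 = 257.
Check: 173 · 257 = 44461.

257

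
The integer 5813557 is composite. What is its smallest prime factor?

43

5813557 is odd.
Digit sum 34, not divisible by 3.
Ends in 7: not divisible by 5.
7: 5813557 = 7·830508 + 1
11: 5813557 = 11·528505 + 2
13: 5813557 = 13·447196 + 9
17: 5813557 = 17·341973 + 16
19: 5813557 = 19·305976 + 13
23: 5813557 = 23·252763 + 8
29: 5813557 = 29·200467 + 14
31: 5813557 = 31·187534 + 3
37: 5813557 = 37·157123 + 6
41: 5813557 = 41·141794 + 3
43: 5813557 = 43·135199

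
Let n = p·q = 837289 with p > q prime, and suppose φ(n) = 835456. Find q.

φ(n) = (p−1)(q−1) = n − (p+q) + 1, so p + q = 837289 − 835456 + 1 = 1834.
p and q are the roots of t² − 1834t + 837289 = 0.
Discriminant: 1834² − 4·837289 = 3363556 − 3349156 = 14400; √14400 = 120.
q = (1834 − 120)/2 = 857, p = (1834 + 120)/2 = 977.
Check: 857 · 977 = 837289.

857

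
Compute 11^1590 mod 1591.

1000

11^1 ≡ 11 (mod 1591)
11^2 ≡ 11^2 = 121 ≡ 121 (mod 1591)
11^4 ≡ 121^2 = 14641 ≡ 322 (mod 1591)
11^8 ≡ 322^2 = 103684 ≡ 269 (mod 1591)
11^16 ≡ 269^2 = 72361 ≡ 766 (mod 1591)
11^32 ≡ 766^2 = 586756 ≡ 1268 (mod 1591)
11^64 ≡ 1268^2 = 1607824 ≡ 914 (mod 1591)
11^128 ≡ 914^2 = 835396 ≡ 121 (mod 1591)
11^256 ≡ 121^2 = 14641 ≡ 322 (mod 1591)
11^512 ≡ 322^2 = 103684 ≡ 269 (mod 1591)
11^1024 ≡ 269^2 = 72361 ≡ 766 (mod 1591)
1590 = 1024 + 512 + 32 + 16 + 4 + 2 in binary powers of 2.
So 11^1590 ≡ 766 · 269 · 1268 · 766 · 322 · 121 ≡ 1000 (mod 1591).
Since 1000 ≠ 1, base 11 is a Fermat witness: 1591 is composite.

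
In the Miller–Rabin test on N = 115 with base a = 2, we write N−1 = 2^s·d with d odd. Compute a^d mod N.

27

115 − 1 = 114 = 2^1 · 57, so d = 57.
2^1 ≡ 2 (mod 115)
2^2 ≡ 2^2 = 4 ≡ 4 (mod 115)
2^4 ≡ 4^2 = 16 ≡ 16 (mod 115)
2^8 ≡ 16^2 = 256 ≡ 26 (mod 115)
2^16 ≡ 26^2 = 676 ≡ 101 (mod 115)
2^32 ≡ 101^2 = 10201 ≡ 81 (mod 115)
57 = 32 + 16 + 8 + 1 in binary powers of 2.
So 2^57 ≡ 81 · 101 · 26 · 2 ≡ 27 (mod 115).
Squaring chain: 27; never reaches −1, so base 2 is a Miller–Rabin witness that 115 is composite.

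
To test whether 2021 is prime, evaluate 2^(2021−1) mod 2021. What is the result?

661

2^1 ≡ 2 (mod 2021)
2^2 ≡ 2^2 = 4 ≡ 4 (mod 2021)
2^4 ≡ 4^2 = 16 ≡ 16 (mod 2021)
2^8 ≡ 16^2 = 256 ≡ 256 (mod 2021)
2^16 ≡ 256^2 = 65536 ≡ 864 (mod 2021)
2^32 ≡ 864^2 = 746496 ≡ 747 (mod 2021)
2^64 ≡ 747^2 = 558009 ≡ 213 (mod 2021)
2^128 ≡ 213^2 = 45369 ≡ 907 (mod 2021)
2^256 ≡ 907^2 = 822649 ≡ 102 (mod 2021)
2^512 ≡ 102^2 = 10404 ≡ 299 (mod 2021)
2^1024 ≡ 299^2 = 89401 ≡ 477 (mod 2021)
2020 = 1024 + 512 + 256 + 128 + 64 + 32 + 4 in binary powers of 2.
So 2^2020 ≡ 477 · 299 · 102 · 907 · 213 · 747 · 16 ≡ 661 (mod 2021).
Since 661 ≠ 1, base 2 is a Fermat witness: 2021 is composite.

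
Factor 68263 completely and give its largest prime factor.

89

68263 = 13 · 5251
5251 = 59 · 89
89 is prime.
So 68263 = 13 · 59 · 89; the largest prime factor is 89.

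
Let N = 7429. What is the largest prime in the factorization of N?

23

7429 = 17 · 437
437 = 19 · 23
23 is prime.
So 7429 = 17 · 19 · 23; the largest prime factor is 23.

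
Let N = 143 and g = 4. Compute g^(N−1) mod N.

126

4^1 ≡ 4 (mod 143)
4^2 ≡ 4^2 = 16 ≡ 16 (mod 143)
4^4 ≡ 16^2 = 256 ≡ 113 (mod 143)
4^8 ≡ 113^2 = 12769 ≡ 42 (mod 143)
4^16 ≡ 42^2 = 1764 ≡ 48 (mod 143)
4^32 ≡ 48^2 = 2304 ≡ 16 (mod 143)
4^64 ≡ 16^2 = 256 ≡ 113 (mod 143)
4^128 ≡ 113^2 = 12769 ≡ 42 (mod 143)
142 = 128 + 8 + 4 + 2 in binary powers of 2.
So 4^142 ≡ 42 · 42 · 113 · 16 ≡ 126 (mod 143).
Since 126 ≠ 1, base 4 is a Fermat witness: 143 is composite.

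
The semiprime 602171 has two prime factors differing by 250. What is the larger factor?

Since p = q + 250, we have 602171 = q(q + 250), so q² + 250q − 602171 = 0.
Discriminant: 250² + 4·602171 = 62500 + 2408684 = 2471184; √2471184 = 1572.
q = (−250 + 1572)/2 = 661, and p = q + 250 = 911.
Check: 661 · 911 = 602171.

911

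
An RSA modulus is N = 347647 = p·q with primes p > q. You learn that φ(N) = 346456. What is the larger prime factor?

683

φ(n) = (p−1)(q−1) = n − (p+q) + 1, so p + q = 347647 − 346456 + 1 = 1192.
p and q are the roots of t² − 1192t + 347647 = 0.
Discriminant: 1192² − 4·347647 = 1420864 − 1390588 = 30276; √30276 = 174.
q = (1192 − 174)/2 = 509, p = (1192 + 174)/2 = 683.
Check: 509 · 683 = 347647.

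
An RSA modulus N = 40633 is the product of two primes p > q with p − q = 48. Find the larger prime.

227

Since p = q + 48, we have 40633 = q(q + 48), so q² + 48q − 40633 = 0.
Discriminant: 48² + 4·40633 = 2304 + 162532 = 164836; √164836 = 406.
q = (−48 + 406)/2 = 179, and p = q + 48 = 227.
Check: 179 · 227 = 40633.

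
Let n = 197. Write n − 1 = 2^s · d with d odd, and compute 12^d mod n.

14

197 − 1 = 196 = 2^2 · 49, so d = 49.
12^1 ≡ 12 (mod 197)
12^2 ≡ 12^2 = 144 ≡ 144 (mod 197)
12^4 ≡ 144^2 = 20736 ≡ 51 (mod 197)
12^8 ≡ 51^2 = 2601 ≡ 40 (mod 197)
12^16 ≡ 40^2 = 1600 ≡ 24 (mod 197)
12^32 ≡ 24^2 = 576 ≡ 182 (mod 197)
49 = 32 + 16 + 1 in binary powers of 2.
So 12^49 ≡ 182 · 24 · 12 ≡ 14 (mod 197).
Squaring chain: 14 → 196; reaches −1, so base 12 does not prove 197 composite.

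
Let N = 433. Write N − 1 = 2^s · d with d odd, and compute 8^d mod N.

79

433 − 1 = 432 = 2^4 · 27, so d = 27.
8^1 ≡ 8 (mod 433)
8^2 ≡ 8^2 = 64 ≡ 64 (mod 433)
8^4 ≡ 64^2 = 4096 ≡ 199 (mod 433)
8^8 ≡ 199^2 = 39601 ≡ 198 (mod 433)
8^16 ≡ 198^2 = 39204 ≡ 234 (mod 433)
27 = 16 + 8 + 2 + 1 in binary powers of 2.
So 8^27 ≡ 234 · 198 · 64 · 8 ≡ 79 (mod 433).
Squaring chain: 79 → 179 → 432 → 1; reaches −1, so base 8 does not prove 433 composite.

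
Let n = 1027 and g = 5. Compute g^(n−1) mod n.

1000

5^1 ≡ 5 (mod 1027)
5^2 ≡ 5^2 = 25 ≡ 25 (mod 1027)
5^4 ≡ 25^2 = 625 ≡ 625 (mod 1027)
5^8 ≡ 625^2 = 390625 ≡ 365 (mod 1027)
5^16 ≡ 365^2 = 133225 ≡ 742 (mod 1027)
5^32 ≡ 742^2 = 550564 ≡ 92 (mod 1027)
5^64 ≡ 92^2 = 8464 ≡ 248 (mod 1027)
5^128 ≡ 248^2 = 61504 ≡ 911 (mod 1027)
5^256 ≡ 911^2 = 829921 ≡ 105 (mod 1027)
5^512 ≡ 105^2 = 11025 ≡ 755 (mod 1027)
5^1024 ≡ 755^2 = 570025 ≡ 40 (mod 1027)
1026 = 1024 + 2 in binary powers of 2.
So 5^1026 ≡ 40 · 25 ≡ 1000 (mod 1027).
Since 1000 ≠ 1, base 5 is a Fermat witness: 1027 is composite.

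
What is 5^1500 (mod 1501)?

5^1 ≡ 5 (mod 1501)
5^2 ≡ 5^2 = 25 ≡ 25 (mod 1501)
5^4 ≡ 25^2 = 625 ≡ 625 (mod 1501)
5^8 ≡ 625^2 = 390625 ≡ 365 (mod 1501)
5^16 ≡ 365^2 = 133225 ≡ 1137 (mod 1501)
5^32 ≡ 1137^2 = 1292769 ≡ 408 (mod 1501)
5^64 ≡ 408^2 = 166464 ≡ 1354 (mod 1501)
5^128 ≡ 1354^2 = 1833316 ≡ 595 (mod 1501)
5^256 ≡ 595^2 = 354025 ≡ 1290 (mod 1501)
5^512 ≡ 1290^2 = 1664100 ≡ 992 (mod 1501)
5^1024 ≡ 992^2 = 984064 ≡ 909 (mod 1501)
1500 = 1024 + 256 + 128 + 64 + 16 + 8 + 4 in binary powers of 2.
So 5^1500 ≡ 909 · 1290 · 595 · 1354 · 1137 · 365 · 625 ≡ 64 (mod 1501).
Since 64 ≠ 1, base 5 is a Fermat witness: 1501 is composite.

64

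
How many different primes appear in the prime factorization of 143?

2

143 = 11 · 13
143 = 11 · 13, which has 2 distinct prime factors.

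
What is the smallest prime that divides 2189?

2189 is odd.
Digit sum 20, not divisible by 3.
Ends in 9: not divisible by 5.
7: 2189 = 7·312 + 5
11: 2189 = 11·199

11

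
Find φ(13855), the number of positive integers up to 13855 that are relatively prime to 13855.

10368

Factor: 13855 = 5 · 17 · 163.
φ(13855) = (5−1) · (17−1) · (163−1) = 4 · 16 · 162 = 10368.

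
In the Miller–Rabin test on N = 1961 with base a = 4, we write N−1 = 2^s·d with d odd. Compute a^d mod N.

1961 − 1 = 1960 = 2^3 · 245, so d = 245.
4^1 ≡ 4 (mod 1961)
4^2 ≡ 4^2 = 16 ≡ 16 (mod 1961)
4^4 ≡ 16^2 = 256 ≡ 256 (mod 1961)
4^8 ≡ 256^2 = 65536 ≡ 823 (mod 1961)
4^16 ≡ 823^2 = 677329 ≡ 784 (mod 1961)
4^32 ≡ 784^2 = 614656 ≡ 863 (mod 1961)
4^64 ≡ 863^2 = 744769 ≡ 1550 (mod 1961)
4^128 ≡ 1550^2 = 2402500 ≡ 275 (mod 1961)
245 = 128 + 64 + 32 + 16 + 4 + 1 in binary powers of 2.
So 4^245 ≡ 275 · 1550 · 863 · 784 · 256 · 4 ≡ 1686 (mod 1961).
Squaring chain: 1686 → 1107 → 1785; never reaches −1, so base 4 is a Miller–Rabin witness that 1961 is composite.

1686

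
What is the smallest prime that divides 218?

2

218 is even: 2 divides it.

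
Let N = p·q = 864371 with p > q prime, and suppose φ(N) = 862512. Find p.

953

φ(n) = (p−1)(q−1) = n − (p+q) + 1, so p + q = 864371 − 862512 + 1 = 1860.
p and q are the roots of t² − 1860t + 864371 = 0.
Discriminant: 1860² − 4·864371 = 3459600 − 3457484 = 2116; √2116 = 46.
q = (1860 − 46)/2 = 907, p = (1860 + 46)/2 = 953.
Check: 907 · 953 = 864371.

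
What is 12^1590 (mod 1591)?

12^1 ≡ 12 (mod 1591)
12^2 ≡ 12^2 = 144 ≡ 144 (mod 1591)
12^4 ≡ 144^2 = 20736 ≡ 53 (mod 1591)
12^8 ≡ 53^2 = 2809 ≡ 1218 (mod 1591)
12^16 ≡ 1218^2 = 1483524 ≡ 712 (mod 1591)
12^32 ≡ 712^2 = 506944 ≡ 1006 (mod 1591)
12^64 ≡ 1006^2 = 1012036 ≡ 160 (mod 1591)
12^128 ≡ 160^2 = 25600 ≡ 144 (mod 1591)
12^256 ≡ 144^2 = 20736 ≡ 53 (mod 1591)
12^512 ≡ 53^2 = 2809 ≡ 1218 (mod 1591)
12^1024 ≡ 1218^2 = 1483524 ≡ 712 (mod 1591)
1590 = 1024 + 512 + 32 + 16 + 4 + 2 in binary powers of 2.
So 12^1590 ≡ 712 · 1218 · 1006 · 712 · 53 · 144 ≡ 84 (mod 1591).
Since 84 ≠ 1, base 12 is a Fermat witness: 1591 is composite.

84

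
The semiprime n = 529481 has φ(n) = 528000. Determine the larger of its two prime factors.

φ(n) = (p−1)(q−1) = n − (p+q) + 1, so p + q = 529481 − 528000 + 1 = 1482.
p and q are the roots of t² − 1482t + 529481 = 0.
Discriminant: 1482² − 4·529481 = 2196324 − 2117924 = 78400; √78400 = 280.
q = (1482 − 280)/2 = 601, p = (1482 + 280)/2 = 881.
Check: 601 · 881 = 529481.

881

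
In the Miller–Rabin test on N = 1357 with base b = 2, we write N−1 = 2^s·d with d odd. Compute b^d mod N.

1357 − 1 = 1356 = 2^2 · 339, so d = 339.
2^1 ≡ 2 (mod 1357)
2^2 ≡ 2^2 = 4 ≡ 4 (mod 1357)
2^4 ≡ 4^2 = 16 ≡ 16 (mod 1357)
2^8 ≡ 16^2 = 256 ≡ 256 (mod 1357)
2^16 ≡ 256^2 = 65536 ≡ 400 (mod 1357)
2^32 ≡ 400^2 = 160000 ≡ 1231 (mod 1357)
2^64 ≡ 1231^2 = 1515361 ≡ 949 (mod 1357)
2^128 ≡ 949^2 = 900601 ≡ 910 (mod 1357)
2^256 ≡ 910^2 = 828100 ≡ 330 (mod 1357)
339 = 256 + 64 + 16 + 2 + 1 in binary powers of 2.
So 2^339 ≡ 330 · 949 · 400 · 4 · 2 ≡ 857 (mod 1357).
Squaring chain: 857 → 312; never reaches −1, so base 2 is a Miller–Rabin witness that 1357 is composite.

857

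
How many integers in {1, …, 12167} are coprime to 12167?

Factor: 12167 = 23^3.
φ(12167) = 23^2·(23−1) = 11638.

11638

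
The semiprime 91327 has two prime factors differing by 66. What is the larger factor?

337

Since p = q + 66, we have 91327 = q(q + 66), so q² + 66q − 91327 = 0.
Discriminant: 66² + 4·91327 = 4356 + 365308 = 369664; √369664 = 608.
q = (−66 + 608)/2 = 271, and p = q + 66 = 337.
Check: 271 · 337 = 91327.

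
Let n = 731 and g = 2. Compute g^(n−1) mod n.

4

2^1 ≡ 2 (mod 731)
2^2 ≡ 2^2 = 4 ≡ 4 (mod 731)
2^4 ≡ 4^2 = 16 ≡ 16 (mod 731)
2^8 ≡ 16^2 = 256 ≡ 256 (mod 731)
2^16 ≡ 256^2 = 65536 ≡ 477 (mod 731)
2^32 ≡ 477^2 = 227529 ≡ 188 (mod 731)
2^64 ≡ 188^2 = 35344 ≡ 256 (mod 731)
2^128 ≡ 256^2 = 65536 ≡ 477 (mod 731)
2^256 ≡ 477^2 = 227529 ≡ 188 (mod 731)
2^512 ≡ 188^2 = 35344 ≡ 256 (mod 731)
730 = 512 + 128 + 64 + 16 + 8 + 2 in binary powers of 2.
So 2^730 ≡ 256 · 477 · 256 · 477 · 256 · 4 ≡ 4 (mod 731).
Since 4 ≠ 1, base 2 is a Fermat witness: 731 is composite.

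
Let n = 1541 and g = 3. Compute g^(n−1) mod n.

3^1 ≡ 3 (mod 1541)
3^2 ≡ 3^2 = 9 ≡ 9 (mod 1541)
3^4 ≡ 9^2 = 81 ≡ 81 (mod 1541)
3^8 ≡ 81^2 = 6561 ≡ 397 (mod 1541)
3^16 ≡ 397^2 = 157609 ≡ 427 (mod 1541)
3^32 ≡ 427^2 = 182329 ≡ 491 (mod 1541)
3^64 ≡ 491^2 = 241081 ≡ 685 (mod 1541)
3^128 ≡ 685^2 = 469225 ≡ 761 (mod 1541)
3^256 ≡ 761^2 = 579121 ≡ 1246 (mod 1541)
3^512 ≡ 1246^2 = 1552516 ≡ 729 (mod 1541)
3^1024 ≡ 729^2 = 531441 ≡ 1337 (mod 1541)
1540 = 1024 + 512 + 4 in binary powers of 2.
So 3^1540 ≡ 1337 · 729 · 81 ≡ 1 (mod 1541).
Since the result is 1, base 3 gives no evidence that 1541 is composite.

1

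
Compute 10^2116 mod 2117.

10^1 ≡ 10 (mod 2117)
10^2 ≡ 10^2 = 100 ≡ 100 (mod 2117)
10^4 ≡ 100^2 = 10000 ≡ 1532 (mod 2117)
10^8 ≡ 1532^2 = 2347024 ≡ 1388 (mod 2117)
10^16 ≡ 1388^2 = 1926544 ≡ 74 (mod 2117)
10^32 ≡ 74^2 = 5476 ≡ 1242 (mod 2117)
10^64 ≡ 1242^2 = 1542564 ≡ 1388 (mod 2117)
10^128 ≡ 1388^2 = 1926544 ≡ 74 (mod 2117)
10^256 ≡ 74^2 = 5476 ≡ 1242 (mod 2117)
10^512 ≡ 1242^2 = 1542564 ≡ 1388 (mod 2117)
10^1024 ≡ 1388^2 = 1926544 ≡ 74 (mod 2117)
10^2048 ≡ 74^2 = 5476 ≡ 1242 (mod 2117)
2116 = 2048 + 64 + 4 in binary powers of 2.
So 10^2116 ≡ 1242 · 1388 · 1532 ≡ 364 (mod 2117).
Since 364 ≠ 1, base 10 is a Fermat witness: 2117 is composite.

364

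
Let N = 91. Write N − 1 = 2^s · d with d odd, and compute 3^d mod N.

91 − 1 = 90 = 2^1 · 45, so d = 45.
3^1 ≡ 3 (mod 91)
3^2 ≡ 3^2 = 9 ≡ 9 (mod 91)
3^4 ≡ 9^2 = 81 ≡ 81 (mod 91)
3^8 ≡ 81^2 = 6561 ≡ 9 (mod 91)
3^16 ≡ 9^2 = 81 ≡ 81 (mod 91)
3^32 ≡ 81^2 = 6561 ≡ 9 (mod 91)
45 = 32 + 8 + 4 + 1 in binary powers of 2.
So 3^45 ≡ 9 · 9 · 81 · 3 ≡ 27 (mod 91).
Squaring chain: 27; never reaches −1, so base 3 is a Miller–Rabin witness that 91 is composite.

27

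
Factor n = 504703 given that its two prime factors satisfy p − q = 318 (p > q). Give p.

887

Since p = q + 318, we have 504703 = q(q + 318), so q² + 318q − 504703 = 0.
Discriminant: 318² + 4·504703 = 101124 + 2018812 = 2119936; √2119936 = 1456.
q = (−318 + 1456)/2 = 569, and p = q + 318 = 887.
Check: 569 · 887 = 504703.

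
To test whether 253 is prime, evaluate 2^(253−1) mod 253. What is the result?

2^1 ≡ 2 (mod 253)
2^2 ≡ 2^2 = 4 ≡ 4 (mod 253)
2^4 ≡ 4^2 = 16 ≡ 16 (mod 253)
2^8 ≡ 16^2 = 256 ≡ 3 (mod 253)
2^16 ≡ 3^2 = 9 ≡ 9 (mod 253)
2^32 ≡ 9^2 = 81 ≡ 81 (mod 253)
2^64 ≡ 81^2 = 6561 ≡ 236 (mod 253)
2^128 ≡ 236^2 = 55696 ≡ 36 (mod 253)
252 = 128 + 64 + 32 + 16 + 8 + 4 in binary powers of 2.
So 2^252 ≡ 36 · 236 · 81 · 9 · 3 · 16 ≡ 81 (mod 253).
Since 81 ≠ 1, base 2 is a Fermat witness: 253 is composite.

81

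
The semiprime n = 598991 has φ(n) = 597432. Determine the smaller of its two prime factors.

φ(n) = (p−1)(q−1) = n − (p+q) + 1, so p + q = 598991 − 597432 + 1 = 1560.
p and q are the roots of t² − 1560t + 598991 = 0.
Discriminant: 1560² − 4·598991 = 2433600 − 2395964 = 37636; √37636 = 194.
q = (1560 − 194)/2 = 683, p = (1560 + 194)/2 = 877.
Check: 683 · 877 = 598991.

683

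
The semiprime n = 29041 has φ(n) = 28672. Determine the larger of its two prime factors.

257

φ(n) = (p−1)(q−1) = n − (p+q) + 1, so p + q = 29041 − 28672 + 1 = 370.
p and q are the roots of t² − 370t + 29041 = 0.
Discriminant: 370² − 4·29041 = 136900 − 116164 = 20736; √20736 = 144.
q = (370 − 144)/2 = 113, p = (370 + 144)/2 = 257.
Check: 113 · 257 = 29041.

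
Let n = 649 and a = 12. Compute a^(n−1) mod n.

12^1 ≡ 12 (mod 649)
12^2 ≡ 12^2 = 144 ≡ 144 (mod 649)
12^4 ≡ 144^2 = 20736 ≡ 617 (mod 649)
12^8 ≡ 617^2 = 380689 ≡ 375 (mod 649)
12^16 ≡ 375^2 = 140625 ≡ 441 (mod 649)
12^32 ≡ 441^2 = 194481 ≡ 430 (mod 649)
12^64 ≡ 430^2 = 184900 ≡ 584 (mod 649)
12^128 ≡ 584^2 = 341056 ≡ 331 (mod 649)
12^256 ≡ 331^2 = 109561 ≡ 529 (mod 649)
12^512 ≡ 529^2 = 279841 ≡ 122 (mod 649)
648 = 512 + 128 + 8 in binary powers of 2.
So 12^648 ≡ 122 · 331 · 375 ≡ 133 (mod 649).
Since 133 ≠ 1, base 12 is a Fermat witness: 649 is composite.

133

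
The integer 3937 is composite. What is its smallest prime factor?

31

3937 is odd.
Digit sum 22, not divisible by 3.
Ends in 7: not divisible by 5.
7: 3937 = 7·562 + 3
11: 3937 = 11·357 + 10
13: 3937 = 13·302 + 11
17: 3937 = 17·231 + 10
19: 3937 = 19·207 + 4
23: 3937 = 23·171 + 4
29: 3937 = 29·135 + 22
31: 3937 = 31·127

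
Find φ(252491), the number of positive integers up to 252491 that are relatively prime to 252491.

Factor: 252491 = 19 · 97 · 137.
φ(252491) = (19−1) · (97−1) · (137−1) = 18 · 96 · 136 = 235008.

235008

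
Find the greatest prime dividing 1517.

1517 = 37 · 41
41 is prime.
So 1517 = 37 · 41; the largest prime factor is 41.

41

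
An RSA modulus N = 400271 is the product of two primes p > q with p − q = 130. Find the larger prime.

Since p = q + 130, we have 400271 = q(q + 130), so q² + 130q − 400271 = 0.
Discriminant: 130² + 4·400271 = 16900 + 1601084 = 1617984; √1617984 = 1272.
q = (−130 + 1272)/2 = 571, and p = q + 130 = 701.
Check: 571 · 701 = 400271.

701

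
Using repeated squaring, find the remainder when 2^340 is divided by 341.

1

2^1 ≡ 2 (mod 341)
2^2 ≡ 2^2 = 4 ≡ 4 (mod 341)
2^4 ≡ 4^2 = 16 ≡ 16 (mod 341)
2^8 ≡ 16^2 = 256 ≡ 256 (mod 341)
2^16 ≡ 256^2 = 65536 ≡ 64 (mod 341)
2^32 ≡ 64^2 = 4096 ≡ 4 (mod 341)
2^64 ≡ 4^2 = 16 ≡ 16 (mod 341)
2^128 ≡ 16^2 = 256 ≡ 256 (mod 341)
2^256 ≡ 256^2 = 65536 ≡ 64 (mod 341)
340 = 256 + 64 + 16 + 4 in binary powers of 2.
So 2^340 ≡ 64 · 16 · 64 · 16 ≡ 1 (mod 341).
Since the result is 1, base 2 gives no evidence that 341 is composite.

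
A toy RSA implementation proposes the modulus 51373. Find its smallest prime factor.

7

51373 is odd.
Digit sum 19, not divisible by 3.
Ends in 3: not divisible by 5.
7: 51373 = 7·7339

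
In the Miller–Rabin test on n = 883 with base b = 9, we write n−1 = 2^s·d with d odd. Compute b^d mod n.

883 − 1 = 882 = 2^1 · 441, so d = 441.
9^1 ≡ 9 (mod 883)
9^2 ≡ 9^2 = 81 ≡ 81 (mod 883)
9^4 ≡ 81^2 = 6561 ≡ 380 (mod 883)
9^8 ≡ 380^2 = 144400 ≡ 471 (mod 883)
9^16 ≡ 471^2 = 221841 ≡ 208 (mod 883)
9^32 ≡ 208^2 = 43264 ≡ 880 (mod 883)
9^64 ≡ 880^2 = 774400 ≡ 9 (mod 883)
9^128 ≡ 9^2 = 81 ≡ 81 (mod 883)
9^256 ≡ 81^2 = 6561 ≡ 380 (mod 883)
441 = 256 + 128 + 32 + 16 + 8 + 1 in binary powers of 2.
So 9^441 ≡ 380 · 81 · 880 · 208 · 471 · 9 ≡ 1 (mod 883).
Since 9^d ≡ 1 (mod 883), base 9 does not prove 883 composite.

1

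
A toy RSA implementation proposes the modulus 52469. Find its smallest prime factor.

52469 is odd.
Digit sum 26, not divisible by 3.
Ends in 9: not divisible by 5.
7: 52469 = 7·7495 + 4
11: 52469 = 11·4769 + 10
13: 52469 = 13·4036 + 1
17: 52469 = 17·3086 + 7
19: 52469 = 19·2761 + 10
23: 52469 = 23·2281 + 6
29: 52469 = 29·1809 + 8
31: 52469 = 31·1692 + 17
37: 52469 = 37·1418 + 3
41: 52469 = 41·1279 + 30
43: 52469 = 43·1220 + 9
47: 52469 = 47·1116 + 17
53: 52469 = 53·989 + 52
59: 52469 = 59·889 + 18
61: 52469 = 61·860 + 9
67: 52469 = 67·783 + 8
71: 52469 = 71·739

71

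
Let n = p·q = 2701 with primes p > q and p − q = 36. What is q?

37

Since p = q + 36, we have 2701 = q(q + 36), so q² + 36q − 2701 = 0.
Discriminant: 36² + 4·2701 = 1296 + 10804 = 12100; √12100 = 110.
q = (−36 + 110)/2 = 37, and p = q + 36 = 73.
Check: 37 · 73 = 2701.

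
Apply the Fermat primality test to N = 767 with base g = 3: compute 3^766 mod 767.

3^1 ≡ 3 (mod 767)
3^2 ≡ 3^2 = 9 ≡ 9 (mod 767)
3^4 ≡ 9^2 = 81 ≡ 81 (mod 767)
3^8 ≡ 81^2 = 6561 ≡ 425 (mod 767)
3^16 ≡ 425^2 = 180625 ≡ 380 (mod 767)
3^32 ≡ 380^2 = 144400 ≡ 204 (mod 767)
3^64 ≡ 204^2 = 41616 ≡ 198 (mod 767)
3^128 ≡ 198^2 = 39204 ≡ 87 (mod 767)
3^256 ≡ 87^2 = 7569 ≡ 666 (mod 767)
3^512 ≡ 666^2 = 443556 ≡ 230 (mod 767)
766 = 512 + 128 + 64 + 32 + 16 + 8 + 4 + 2 in binary powers of 2.
So 3^766 ≡ 230 · 87 · 198 · 204 · 380 · 425 · 81 · 9 ≡ 146 (mod 767).
Since 146 ≠ 1, base 3 is a Fermat witness: 767 is composite.

146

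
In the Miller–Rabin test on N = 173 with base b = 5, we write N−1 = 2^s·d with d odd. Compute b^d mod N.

173 − 1 = 172 = 2^2 · 43, so d = 43.
5^1 ≡ 5 (mod 173)
5^2 ≡ 5^2 = 25 ≡ 25 (mod 173)
5^4 ≡ 25^2 = 625 ≡ 106 (mod 173)
5^8 ≡ 106^2 = 11236 ≡ 164 (mod 173)
5^16 ≡ 164^2 = 26896 ≡ 81 (mod 173)
5^32 ≡ 81^2 = 6561 ≡ 160 (mod 173)
43 = 32 + 8 + 2 + 1 in binary powers of 2.
So 5^43 ≡ 160 · 164 · 25 · 5 ≡ 93 (mod 173).
Squaring chain: 93 → 172; reaches −1, so base 5 does not prove 173 composite.

93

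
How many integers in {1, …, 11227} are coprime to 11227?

11016

Factor: 11227 = 103 · 109.
φ(11227) = (103−1) · (109−1) = 102 · 108 = 11016.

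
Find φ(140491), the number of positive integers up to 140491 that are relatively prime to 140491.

127200

Factor: 140491 = 13 · 101 · 107.
φ(140491) = (13−1) · (101−1) · (107−1) = 12 · 100 · 106 = 127200.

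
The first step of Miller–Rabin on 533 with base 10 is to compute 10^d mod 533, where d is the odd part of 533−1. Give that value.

426

533 − 1 = 532 = 2^2 · 133, so d = 133.
10^1 ≡ 10 (mod 533)
10^2 ≡ 10^2 = 100 ≡ 100 (mod 533)
10^4 ≡ 100^2 = 10000 ≡ 406 (mod 533)
10^8 ≡ 406^2 = 164836 ≡ 139 (mod 533)
10^16 ≡ 139^2 = 19321 ≡ 133 (mod 533)
10^32 ≡ 133^2 = 17689 ≡ 100 (mod 533)
10^64 ≡ 100^2 = 10000 ≡ 406 (mod 533)
10^128 ≡ 406^2 = 164836 ≡ 139 (mod 533)
133 = 128 + 4 + 1 in binary powers of 2.
So 10^133 ≡ 139 · 406 · 10 ≡ 426 (mod 533).
Squaring chain: 426 → 256; never reaches −1, so base 10 is a Miller–Rabin witness that 533 is composite.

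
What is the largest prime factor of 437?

437 = 19 · 23
23 is prime.
So 437 = 19 · 23; the largest prime factor is 23.

23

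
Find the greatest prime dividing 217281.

217281 = 3 · 72427
72427 = 23 · 3149
3149 = 47 · 67
67 is prime.
So 217281 = 3 · 23 · 47 · 67; the largest prime factor is 67.

67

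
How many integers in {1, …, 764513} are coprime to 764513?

Factor: 764513 = 61 · 83 · 151.
φ(764513) = (61−1) · (83−1) · (151−1) = 60 · 82 · 150 = 738000.

738000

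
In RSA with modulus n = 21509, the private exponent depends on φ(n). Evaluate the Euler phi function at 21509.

Factor: 21509 = 137 · 157.
φ(21509) = (137−1) · (157−1) = 136 · 156 = 21216.

21216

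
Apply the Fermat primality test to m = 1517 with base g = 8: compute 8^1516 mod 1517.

8^1 ≡ 8 (mod 1517)
8^2 ≡ 8^2 = 64 ≡ 64 (mod 1517)
8^4 ≡ 64^2 = 4096 ≡ 1062 (mod 1517)
8^8 ≡ 1062^2 = 1127844 ≡ 713 (mod 1517)
8^16 ≡ 713^2 = 508369 ≡ 174 (mod 1517)
8^32 ≡ 174^2 = 30276 ≡ 1453 (mod 1517)
8^64 ≡ 1453^2 = 2111209 ≡ 1062 (mod 1517)
8^128 ≡ 1062^2 = 1127844 ≡ 713 (mod 1517)
8^256 ≡ 713^2 = 508369 ≡ 174 (mod 1517)
8^512 ≡ 174^2 = 30276 ≡ 1453 (mod 1517)
8^1024 ≡ 1453^2 = 2111209 ≡ 1062 (mod 1517)
1516 = 1024 + 256 + 128 + 64 + 32 + 8 + 4 in binary powers of 2.
So 8^1516 ≡ 1062 · 174 · 713 · 1062 · 1453 · 713 · 1062 ≡ 174 (mod 1517).
Since 174 ≠ 1, base 8 is a Fermat witness: 1517 is composite.

174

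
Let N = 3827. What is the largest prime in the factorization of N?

3827 = 43 · 89
89 is prime.
So 3827 = 43 · 89; the largest prime factor is 89.

89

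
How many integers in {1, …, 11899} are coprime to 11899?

Factor: 11899 = 73 · 163.
φ(11899) = (73−1) · (163−1) = 72 · 162 = 11664.

11664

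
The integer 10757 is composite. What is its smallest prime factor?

31

10757 is odd.
Digit sum 20, not divisible by 3.
Ends in 7: not divisible by 5.
7: 10757 = 7·1536 + 5
11: 10757 = 11·977 + 10
13: 10757 = 13·827 + 6
17: 10757 = 17·632 + 13
19: 10757 = 19·566 + 3
23: 10757 = 23·467 + 16
29: 10757 = 29·370 + 27
31: 10757 = 31·347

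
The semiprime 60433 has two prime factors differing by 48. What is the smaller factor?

Since p = q + 48, we have 60433 = q(q + 48), so q² + 48q − 60433 = 0.
Discriminant: 48² + 4·60433 = 2304 + 241732 = 244036; √244036 = 494.
q = (−48 + 494)/2 = 223, and p = q + 48 = 271.
Check: 223 · 271 = 60433.

223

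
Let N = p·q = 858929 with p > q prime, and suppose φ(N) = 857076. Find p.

φ(n) = (p−1)(q−1) = n − (p+q) + 1, so p + q = 858929 − 857076 + 1 = 1854.
p and q are the roots of t² − 1854t + 858929 = 0.
Discriminant: 1854² − 4·858929 = 3437316 − 3435716 = 1600; √1600 = 40.
q = (1854 − 40)/2 = 907, p = (1854 + 40)/2 = 947.
Check: 907 · 947 = 858929.

947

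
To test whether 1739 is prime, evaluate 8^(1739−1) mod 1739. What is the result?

8^1 ≡ 8 (mod 1739)
8^2 ≡ 8^2 = 64 ≡ 64 (mod 1739)
8^4 ≡ 64^2 = 4096 ≡ 618 (mod 1739)
8^8 ≡ 618^2 = 381924 ≡ 1083 (mod 1739)
8^16 ≡ 1083^2 = 1172889 ≡ 803 (mod 1739)
8^32 ≡ 803^2 = 644809 ≡ 1379 (mod 1739)
8^64 ≡ 1379^2 = 1901641 ≡ 914 (mod 1739)
8^128 ≡ 914^2 = 835396 ≡ 676 (mod 1739)
8^256 ≡ 676^2 = 456976 ≡ 1358 (mod 1739)
8^512 ≡ 1358^2 = 1844164 ≡ 824 (mod 1739)
8^1024 ≡ 824^2 = 678976 ≡ 766 (mod 1739)
1738 = 1024 + 512 + 128 + 64 + 8 + 2 in binary powers of 2.
So 8^1738 ≡ 766 · 824 · 676 · 914 · 1083 · 64 ≡ 159 (mod 1739).
Since 159 ≠ 1, base 8 is a Fermat witness: 1739 is composite.

159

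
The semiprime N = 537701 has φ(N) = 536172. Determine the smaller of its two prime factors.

547

φ(n) = (p−1)(q−1) = n − (p+q) + 1, so p + q = 537701 − 536172 + 1 = 1530.
p and q are the roots of t² − 1530t + 537701 = 0.
Discriminant: 1530² − 4·537701 = 2340900 − 2150804 = 190096; √190096 = 436.
q = (1530 − 436)/2 = 547, p = (1530 + 436)/2 = 983.
Check: 547 · 983 = 537701.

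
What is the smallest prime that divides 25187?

89

25187 is odd.
Digit sum 23, not divisible by 3.
Ends in 7: not divisible by 5.
7: 25187 = 7·3598 + 1
11: 25187 = 11·2289 + 8
13: 25187 = 13·1937 + 6
17: 25187 = 17·1481 + 10
19: 25187 = 19·1325 + 12
23: 25187 = 23·1095 + 2
29: 25187 = 29·868 + 15
31: 25187 = 31·812 + 15
37: 25187 = 37·680 + 27
41: 25187 = 41·614 + 13
43: 25187 = 43·585 + 32
47: 25187 = 47·535 + 42
53: 25187 = 53·475 + 12
59: 25187 = 59·426 + 53
61: 25187 = 61·412 + 55
67: 25187 = 67·375 + 62
71: 25187 = 71·354 + 53
73: 25187 = 73·345 + 2
79: 25187 = 79·318 + 65
83: 25187 = 83·303 + 38
89: 25187 = 89·283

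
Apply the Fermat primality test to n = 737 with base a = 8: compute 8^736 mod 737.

25

8^1 ≡ 8 (mod 737)
8^2 ≡ 8^2 = 64 ≡ 64 (mod 737)
8^4 ≡ 64^2 = 4096 ≡ 411 (mod 737)
8^8 ≡ 411^2 = 168921 ≡ 148 (mod 737)
8^16 ≡ 148^2 = 21904 ≡ 531 (mod 737)
8^32 ≡ 531^2 = 281961 ≡ 427 (mod 737)
8^64 ≡ 427^2 = 182329 ≡ 290 (mod 737)
8^128 ≡ 290^2 = 84100 ≡ 82 (mod 737)
8^256 ≡ 82^2 = 6724 ≡ 91 (mod 737)
8^512 ≡ 91^2 = 8281 ≡ 174 (mod 737)
736 = 512 + 128 + 64 + 32 in binary powers of 2.
So 8^736 ≡ 174 · 82 · 290 · 427 ≡ 25 (mod 737).
Since 25 ≠ 1, base 8 is a Fermat witness: 737 is composite.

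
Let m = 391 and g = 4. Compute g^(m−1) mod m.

4^1 ≡ 4 (mod 391)
4^2 ≡ 4^2 = 16 ≡ 16 (mod 391)
4^4 ≡ 16^2 = 256 ≡ 256 (mod 391)
4^8 ≡ 256^2 = 65536 ≡ 239 (mod 391)
4^16 ≡ 239^2 = 57121 ≡ 35 (mod 391)
4^32 ≡ 35^2 = 1225 ≡ 52 (mod 391)
4^64 ≡ 52^2 = 2704 ≡ 358 (mod 391)
4^128 ≡ 358^2 = 128164 ≡ 307 (mod 391)
4^256 ≡ 307^2 = 94249 ≡ 18 (mod 391)
390 = 256 + 128 + 4 + 2 in binary powers of 2.
So 4^390 ≡ 18 · 307 · 256 · 16 ≡ 288 (mod 391).
Since 288 ≠ 1, base 4 is a Fermat witness: 391 is composite.

288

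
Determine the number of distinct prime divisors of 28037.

28037 = 23^2 · 53
28037 = 23^2 · 53, which has 2 distinct prime factors.

2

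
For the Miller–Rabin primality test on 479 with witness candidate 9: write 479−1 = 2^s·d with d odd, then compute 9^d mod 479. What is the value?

1

479 − 1 = 478 = 2^1 · 239, so d = 239.
9^1 ≡ 9 (mod 479)
9^2 ≡ 9^2 = 81 ≡ 81 (mod 479)
9^4 ≡ 81^2 = 6561 ≡ 334 (mod 479)
9^8 ≡ 334^2 = 111556 ≡ 428 (mod 479)
9^16 ≡ 428^2 = 183184 ≡ 206 (mod 479)
9^32 ≡ 206^2 = 42436 ≡ 284 (mod 479)
9^64 ≡ 284^2 = 80656 ≡ 184 (mod 479)
9^128 ≡ 184^2 = 33856 ≡ 326 (mod 479)
239 = 128 + 64 + 32 + 8 + 4 + 2 + 1 in binary powers of 2.
So 9^239 ≡ 326 · 184 · 284 · 428 · 334 · 81 · 9 ≡ 1 (mod 479).
Since 9^d ≡ 1 (mod 479), base 9 does not prove 479 composite.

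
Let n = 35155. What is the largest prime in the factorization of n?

89

35155 = 5 · 7031
7031 = 79 · 89
89 is prime.
So 35155 = 5 · 79 · 89; the largest prime factor is 89.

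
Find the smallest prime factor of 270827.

270827 is odd.
Digit sum 26, not divisible by 3.
Ends in 7: not divisible by 5.
7: 270827 = 7·38689 + 4
11: 270827 = 11·24620 + 7
13: 270827 = 13·20832 + 11
17: 270827 = 17·15931

17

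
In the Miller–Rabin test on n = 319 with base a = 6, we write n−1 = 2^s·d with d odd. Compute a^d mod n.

178

319 − 1 = 318 = 2^1 · 159, so d = 159.
6^1 ≡ 6 (mod 319)
6^2 ≡ 6^2 = 36 ≡ 36 (mod 319)
6^4 ≡ 36^2 = 1296 ≡ 20 (mod 319)
6^8 ≡ 20^2 = 400 ≡ 81 (mod 319)
6^16 ≡ 81^2 = 6561 ≡ 181 (mod 319)
6^32 ≡ 181^2 = 32761 ≡ 223 (mod 319)
6^64 ≡ 223^2 = 49729 ≡ 284 (mod 319)
6^128 ≡ 284^2 = 80656 ≡ 268 (mod 319)
159 = 128 + 16 + 8 + 4 + 2 + 1 in binary powers of 2.
So 6^159 ≡ 268 · 181 · 81 · 20 · 36 · 6 ≡ 178 (mod 319).
Squaring chain: 178; never reaches −1, so base 6 is a Miller–Rabin witness that 319 is composite.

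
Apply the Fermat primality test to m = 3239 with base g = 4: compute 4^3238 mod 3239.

4^1 ≡ 4 (mod 3239)
4^2 ≡ 4^2 = 16 ≡ 16 (mod 3239)
4^4 ≡ 16^2 = 256 ≡ 256 (mod 3239)
4^8 ≡ 256^2 = 65536 ≡ 756 (mod 3239)
4^16 ≡ 756^2 = 571536 ≡ 1472 (mod 3239)
4^32 ≡ 1472^2 = 2166784 ≡ 3132 (mod 3239)
4^64 ≡ 3132^2 = 9809424 ≡ 1732 (mod 3239)
4^128 ≡ 1732^2 = 2999824 ≡ 510 (mod 3239)
4^256 ≡ 510^2 = 260100 ≡ 980 (mod 3239)
4^512 ≡ 980^2 = 960400 ≡ 1656 (mod 3239)
4^1024 ≡ 1656^2 = 2742336 ≡ 2142 (mod 3239)
4^2048 ≡ 2142^2 = 4588164 ≡ 1740 (mod 3239)
3238 = 2048 + 1024 + 128 + 32 + 4 + 2 in binary powers of 2.
So 4^3238 ≡ 1740 · 2142 · 510 · 3132 · 256 · 16 ≡ 715 (mod 3239).
Since 715 ≠ 1, base 4 is a Fermat witness: 3239 is composite.

715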